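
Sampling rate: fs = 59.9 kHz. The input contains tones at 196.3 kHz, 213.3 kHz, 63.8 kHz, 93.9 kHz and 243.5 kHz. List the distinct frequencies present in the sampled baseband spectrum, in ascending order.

3.9 kHz, 16.6 kHz, 25.9 kHz, 26.3 kHz

fs/2 = 29.95 kHz.
196.3 kHz mod fs = 16.6 kHz.
16.6 kHz ≤ fs/2 = 29.95 kHz, appears at 16.6 kHz.
213.3 kHz mod fs = 33.6 kHz.
33.6 kHz > fs/2 = 29.95 kHz, folds to fs − 33.6 kHz = 26.3 kHz.
63.8 kHz mod fs = 3.9 kHz.
3.9 kHz ≤ fs/2 = 29.95 kHz, appears at 3.9 kHz.
93.9 kHz mod fs = 34 kHz.
34 kHz > fs/2 = 29.95 kHz, folds to fs − 34 kHz = 25.9 kHz.
243.5 kHz mod fs = 3.9 kHz.
3.9 kHz ≤ fs/2 = 29.95 kHz, appears at 3.9 kHz.
Distinct values: {3.9 kHz, 16.6 kHz, 25.9 kHz, 26.3 kHz}.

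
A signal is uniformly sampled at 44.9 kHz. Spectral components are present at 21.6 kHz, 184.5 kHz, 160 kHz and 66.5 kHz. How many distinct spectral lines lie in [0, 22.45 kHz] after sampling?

fs/2 = 22.45 kHz.
21.6 kHz ≤ fs/2 = 22.45 kHz, passes unchanged.
184.5 kHz mod fs = 4.9 kHz.
4.9 kHz ≤ fs/2 = 22.45 kHz, appears at 4.9 kHz.
160 kHz mod fs = 25.3 kHz.
25.3 kHz > fs/2 = 22.45 kHz, folds to fs − 25.3 kHz = 19.6 kHz.
66.5 kHz mod fs = 21.6 kHz.
21.6 kHz ≤ fs/2 = 22.45 kHz, appears at 21.6 kHz.
Distinct values: {4.9 kHz, 19.6 kHz, 21.6 kHz} → 3.

3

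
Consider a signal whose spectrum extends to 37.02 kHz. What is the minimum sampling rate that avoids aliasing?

74.04 kHz

Nyquist rate = 2 × 37.02 kHz = 74.04 kHz.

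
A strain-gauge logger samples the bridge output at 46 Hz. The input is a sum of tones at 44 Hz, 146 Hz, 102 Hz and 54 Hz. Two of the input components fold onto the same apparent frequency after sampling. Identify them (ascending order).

54 Hz, 146 Hz

fs/2 = 23 Hz.
44 Hz > fs/2 = 23 Hz, folds to fs − 44 Hz = 2 Hz.
146 Hz mod fs = 8 Hz.
8 Hz ≤ fs/2 = 23 Hz, appears at 8 Hz.
102 Hz mod fs = 10 Hz.
10 Hz ≤ fs/2 = 23 Hz, appears at 10 Hz.
54 Hz mod fs = 8 Hz.
8 Hz ≤ fs/2 = 23 Hz, appears at 8 Hz.
54 Hz and 146 Hz both map to 8 Hz.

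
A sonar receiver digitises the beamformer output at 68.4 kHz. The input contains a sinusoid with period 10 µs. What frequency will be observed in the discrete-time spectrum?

31.6 kHz

T = 10 µs → f = 1/T = 100 kHz.
100 kHz mod fs = 31.6 kHz.
31.6 kHz ≤ fs/2 = 34.2 kHz, appears at 31.6 kHz.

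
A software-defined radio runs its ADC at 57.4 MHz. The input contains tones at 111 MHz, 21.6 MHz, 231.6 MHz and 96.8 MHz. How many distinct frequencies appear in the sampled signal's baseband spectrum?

4

fs/2 = 28.7 MHz.
111 MHz mod fs = 53.6 MHz.
53.6 MHz > fs/2 = 28.7 MHz, folds to fs − 53.6 MHz = 3.8 MHz.
21.6 MHz ≤ fs/2 = 28.7 MHz, passes unchanged.
231.6 MHz mod fs = 2 MHz.
2 MHz ≤ fs/2 = 28.7 MHz, appears at 2 MHz.
96.8 MHz mod fs = 39.4 MHz.
39.4 MHz > fs/2 = 28.7 MHz, folds to fs − 39.4 MHz = 18 MHz.
Distinct values: {2 MHz, 3.8 MHz, 18 MHz, 21.6 MHz} → 4.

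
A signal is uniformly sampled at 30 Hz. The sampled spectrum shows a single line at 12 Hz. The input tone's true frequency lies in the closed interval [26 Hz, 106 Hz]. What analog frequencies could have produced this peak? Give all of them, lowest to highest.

42 Hz, 48 Hz, 72 Hz, 78 Hz, 102 Hz

Frequencies that alias to 12 Hz are k·fs ± 12 Hz for integer k ≥ 0.
k=0: 12 Hz.
k=1: 18 Hz, 42 Hz.
k=2: 48 Hz, 72 Hz.
k=3: 78 Hz, 102 Hz.
k=4: 108 Hz, 132 Hz.
Within [26 Hz, 106 Hz]: 42 Hz, 48 Hz, 72 Hz, 78 Hz, 102 Hz.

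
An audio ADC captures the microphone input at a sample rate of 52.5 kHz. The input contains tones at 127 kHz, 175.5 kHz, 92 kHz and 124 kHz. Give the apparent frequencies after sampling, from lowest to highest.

fs/2 = 26.25 kHz.
127 kHz mod fs = 22 kHz.
22 kHz ≤ fs/2 = 26.25 kHz, appears at 22 kHz.
175.5 kHz mod fs = 18 kHz.
18 kHz ≤ fs/2 = 26.25 kHz, appears at 18 kHz.
92 kHz mod fs = 39.5 kHz.
39.5 kHz > fs/2 = 26.25 kHz, folds to fs − 39.5 kHz = 13 kHz.
124 kHz mod fs = 19 kHz.
19 kHz ≤ fs/2 = 26.25 kHz, appears at 19 kHz.
Distinct values: {13 kHz, 18 kHz, 19 kHz, 22 kHz}.

13 kHz, 18 kHz, 19 kHz, 22 kHz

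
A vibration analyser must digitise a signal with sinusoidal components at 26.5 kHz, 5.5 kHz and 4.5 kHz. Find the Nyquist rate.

53 kHz

Highest-frequency component: 26.5 kHz.
Nyquist rate = 2 × 26.5 kHz = 53 kHz.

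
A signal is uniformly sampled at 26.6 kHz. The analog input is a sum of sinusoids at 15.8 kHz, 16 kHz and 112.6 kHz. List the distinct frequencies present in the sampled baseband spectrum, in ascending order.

6.2 kHz, 10.6 kHz, 10.8 kHz

fs/2 = 13.3 kHz.
15.8 kHz > fs/2 = 13.3 kHz, folds to fs − 15.8 kHz = 10.8 kHz.
16 kHz > fs/2 = 13.3 kHz, folds to fs − 16 kHz = 10.6 kHz.
112.6 kHz mod fs = 6.2 kHz.
6.2 kHz ≤ fs/2 = 13.3 kHz, appears at 6.2 kHz.
Distinct values: {6.2 kHz, 10.6 kHz, 10.8 kHz}.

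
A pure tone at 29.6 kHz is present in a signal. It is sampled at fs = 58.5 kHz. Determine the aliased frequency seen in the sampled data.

28.9 kHz

29.6 kHz > fs/2 = 29.25 kHz, folds to fs − 29.6 kHz = 28.9 kHz.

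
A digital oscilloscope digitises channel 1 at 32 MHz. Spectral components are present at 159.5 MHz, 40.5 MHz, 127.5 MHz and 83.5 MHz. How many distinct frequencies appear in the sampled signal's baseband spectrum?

fs/2 = 16 MHz.
159.5 MHz mod fs = 31.5 MHz.
31.5 MHz > fs/2 = 16 MHz, folds to fs − 31.5 MHz = 0.5 MHz.
40.5 MHz mod fs = 8.5 MHz.
8.5 MHz ≤ fs/2 = 16 MHz, appears at 8.5 MHz.
127.5 MHz mod fs = 31.5 MHz.
31.5 MHz > fs/2 = 16 MHz, folds to fs − 31.5 MHz = 0.5 MHz.
83.5 MHz mod fs = 19.5 MHz.
19.5 MHz > fs/2 = 16 MHz, folds to fs − 19.5 MHz = 12.5 MHz.
Distinct values: {0.5 MHz, 8.5 MHz, 12.5 MHz} → 3.

3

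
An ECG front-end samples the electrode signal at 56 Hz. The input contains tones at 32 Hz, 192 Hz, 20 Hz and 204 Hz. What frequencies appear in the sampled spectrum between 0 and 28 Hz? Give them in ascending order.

fs/2 = 28 Hz.
32 Hz > fs/2 = 28 Hz, folds to fs − 32 Hz = 24 Hz.
192 Hz mod fs = 24 Hz.
24 Hz ≤ fs/2 = 28 Hz, appears at 24 Hz.
20 Hz ≤ fs/2 = 28 Hz, passes unchanged.
204 Hz mod fs = 36 Hz.
36 Hz > fs/2 = 28 Hz, folds to fs − 36 Hz = 20 Hz.
Distinct values: {20 Hz, 24 Hz}.

20 Hz, 24 Hz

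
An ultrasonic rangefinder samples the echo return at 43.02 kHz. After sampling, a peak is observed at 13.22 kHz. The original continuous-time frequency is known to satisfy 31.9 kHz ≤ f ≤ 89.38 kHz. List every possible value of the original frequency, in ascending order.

56.24 kHz, 72.82 kHz

Frequencies that alias to 13.22 kHz are k·fs ± 13.22 kHz for integer k ≥ 0.
k=0: 13.22 kHz.
k=1: 29.8 kHz, 56.24 kHz.
k=2: 72.82 kHz, 99.26 kHz.
k=3: 115.84 kHz, 142.28 kHz.
Within [31.9 kHz, 89.38 kHz]: 56.24 kHz, 72.82 kHz.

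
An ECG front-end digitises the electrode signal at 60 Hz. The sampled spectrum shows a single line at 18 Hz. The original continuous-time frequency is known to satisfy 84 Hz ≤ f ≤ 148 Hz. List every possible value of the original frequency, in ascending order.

Frequencies that alias to 18 Hz are k·fs ± 18 Hz for integer k ≥ 0.
k=0: 18 Hz.
k=1: 42 Hz, 78 Hz.
k=2: 102 Hz, 138 Hz.
k=3: 162 Hz, 198 Hz.
Within [84 Hz, 148 Hz]: 102 Hz, 138 Hz.

102 Hz, 138 Hz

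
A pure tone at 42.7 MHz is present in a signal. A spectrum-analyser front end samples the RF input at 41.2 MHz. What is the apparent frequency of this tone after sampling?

1.5 MHz

42.7 MHz mod fs = 1.5 MHz.
1.5 MHz ≤ fs/2 = 20.6 MHz, appears at 1.5 MHz.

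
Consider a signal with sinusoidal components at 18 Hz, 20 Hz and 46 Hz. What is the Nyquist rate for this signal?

Highest-frequency component: 46 Hz.
Nyquist rate = 2 × 46 Hz = 92 Hz.

92 Hz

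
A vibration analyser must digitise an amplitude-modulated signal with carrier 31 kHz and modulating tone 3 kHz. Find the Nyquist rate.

AM sidebands sit at fc ± fm = 28 kHz and 34 kHz.
Highest-frequency component: 34 kHz.
Nyquist rate = 2 × 34 kHz = 68 kHz.

68 kHz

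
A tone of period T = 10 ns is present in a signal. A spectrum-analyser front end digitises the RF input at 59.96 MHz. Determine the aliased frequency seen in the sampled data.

19.92 MHz

T = 10 ns → f = 1/T = 100 MHz.
100 MHz mod fs = 40.04 MHz.
40.04 MHz > fs/2 = 29.98 MHz, folds to fs − 40.04 MHz = 19.92 MHz.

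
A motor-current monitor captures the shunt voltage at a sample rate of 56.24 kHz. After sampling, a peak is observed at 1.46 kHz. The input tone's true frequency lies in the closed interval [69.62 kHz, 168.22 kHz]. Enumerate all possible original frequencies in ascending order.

Frequencies that alias to 1.46 kHz are k·fs ± 1.46 kHz for integer k ≥ 0.
k=0: 1.46 kHz.
k=1: 54.78 kHz, 57.7 kHz.
k=2: 111.02 kHz, 113.94 kHz.
k=3: 167.26 kHz, 170.18 kHz.
k=4: 223.5 kHz, 226.42 kHz.
Within [69.62 kHz, 168.22 kHz]: 111.02 kHz, 113.94 kHz, 167.26 kHz.

111.02 kHz, 113.94 kHz, 167.26 kHz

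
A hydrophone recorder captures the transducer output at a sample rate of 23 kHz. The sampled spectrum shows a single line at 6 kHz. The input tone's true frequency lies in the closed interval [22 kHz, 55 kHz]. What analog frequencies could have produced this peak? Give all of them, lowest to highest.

Frequencies that alias to 6 kHz are k·fs ± 6 kHz for integer k ≥ 0.
k=0: 6 kHz.
k=1: 17 kHz, 29 kHz.
k=2: 40 kHz, 52 kHz.
k=3: 63 kHz, 75 kHz.
Within [22 kHz, 55 kHz]: 29 kHz, 40 kHz, 52 kHz.

29 kHz, 40 kHz, 52 kHz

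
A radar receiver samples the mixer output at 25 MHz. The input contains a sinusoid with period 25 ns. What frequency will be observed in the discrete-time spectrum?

T = 25 ns → f = 1/T = 40 MHz.
40 MHz mod fs = 15 MHz.
15 MHz > fs/2 = 12.5 MHz, folds to fs − 15 MHz = 10 MHz.

10 MHz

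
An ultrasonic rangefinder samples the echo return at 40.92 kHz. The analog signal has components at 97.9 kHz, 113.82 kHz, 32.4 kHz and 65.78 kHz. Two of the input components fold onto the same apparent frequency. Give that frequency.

fs/2 = 20.46 kHz.
97.9 kHz mod fs = 16.06 kHz.
16.06 kHz ≤ fs/2 = 20.46 kHz, appears at 16.06 kHz.
113.82 kHz mod fs = 31.98 kHz.
31.98 kHz > fs/2 = 20.46 kHz, folds to fs − 31.98 kHz = 8.94 kHz.
32.4 kHz > fs/2 = 20.46 kHz, folds to fs − 32.4 kHz = 8.52 kHz.
65.78 kHz mod fs = 24.86 kHz.
24.86 kHz > fs/2 = 20.46 kHz, folds to fs − 24.86 kHz = 16.06 kHz.
65.78 kHz and 97.9 kHz both map to 16.06 kHz.

16.06 kHz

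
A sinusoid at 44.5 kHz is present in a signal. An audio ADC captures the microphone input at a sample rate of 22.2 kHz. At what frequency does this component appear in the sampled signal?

44.5 kHz mod fs = 0.1 kHz.
0.1 kHz ≤ fs/2 = 11.1 kHz, appears at 0.1 kHz.

0.1 kHz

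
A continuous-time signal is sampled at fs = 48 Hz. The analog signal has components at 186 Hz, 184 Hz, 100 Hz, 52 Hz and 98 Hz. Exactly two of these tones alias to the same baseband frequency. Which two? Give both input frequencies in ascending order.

52 Hz, 100 Hz

fs/2 = 24 Hz.
186 Hz mod fs = 42 Hz.
42 Hz > fs/2 = 24 Hz, folds to fs − 42 Hz = 6 Hz.
184 Hz mod fs = 40 Hz.
40 Hz > fs/2 = 24 Hz, folds to fs − 40 Hz = 8 Hz.
100 Hz mod fs = 4 Hz.
4 Hz ≤ fs/2 = 24 Hz, appears at 4 Hz.
52 Hz mod fs = 4 Hz.
4 Hz ≤ fs/2 = 24 Hz, appears at 4 Hz.
98 Hz mod fs = 2 Hz.
2 Hz ≤ fs/2 = 24 Hz, appears at 2 Hz.
52 Hz and 100 Hz both map to 4 Hz.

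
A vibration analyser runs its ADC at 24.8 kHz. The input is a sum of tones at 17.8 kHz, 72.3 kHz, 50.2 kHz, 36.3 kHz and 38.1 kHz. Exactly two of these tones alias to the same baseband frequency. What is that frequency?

fs/2 = 12.4 kHz.
17.8 kHz > fs/2 = 12.4 kHz, folds to fs − 17.8 kHz = 7 kHz.
72.3 kHz mod fs = 22.7 kHz.
22.7 kHz > fs/2 = 12.4 kHz, folds to fs − 22.7 kHz = 2.1 kHz.
50.2 kHz mod fs = 0.6 kHz.
0.6 kHz ≤ fs/2 = 12.4 kHz, appears at 0.6 kHz.
36.3 kHz mod fs = 11.5 kHz.
11.5 kHz ≤ fs/2 = 12.4 kHz, appears at 11.5 kHz.
38.1 kHz mod fs = 13.3 kHz.
13.3 kHz > fs/2 = 12.4 kHz, folds to fs − 13.3 kHz = 11.5 kHz.
36.3 kHz and 38.1 kHz both map to 11.5 kHz.

11.5 kHz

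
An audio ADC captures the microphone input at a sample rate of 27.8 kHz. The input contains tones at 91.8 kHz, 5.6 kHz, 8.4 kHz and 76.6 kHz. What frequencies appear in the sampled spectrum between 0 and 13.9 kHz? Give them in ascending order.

fs/2 = 13.9 kHz.
91.8 kHz mod fs = 8.4 kHz.
8.4 kHz ≤ fs/2 = 13.9 kHz, appears at 8.4 kHz.
5.6 kHz ≤ fs/2 = 13.9 kHz, passes unchanged.
8.4 kHz ≤ fs/2 = 13.9 kHz, passes unchanged.
76.6 kHz mod fs = 21 kHz.
21 kHz > fs/2 = 13.9 kHz, folds to fs − 21 kHz = 6.8 kHz.
Distinct values: {5.6 kHz, 6.8 kHz, 8.4 kHz}.

5.6 kHz, 6.8 kHz, 8.4 kHz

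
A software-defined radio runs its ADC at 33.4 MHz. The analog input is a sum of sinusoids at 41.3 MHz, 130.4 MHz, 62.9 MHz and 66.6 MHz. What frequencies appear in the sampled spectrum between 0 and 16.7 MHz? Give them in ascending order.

0.2 MHz, 3.2 MHz, 3.9 MHz, 7.9 MHz

fs/2 = 16.7 MHz.
41.3 MHz mod fs = 7.9 MHz.
7.9 MHz ≤ fs/2 = 16.7 MHz, appears at 7.9 MHz.
130.4 MHz mod fs = 30.2 MHz.
30.2 MHz > fs/2 = 16.7 MHz, folds to fs − 30.2 MHz = 3.2 MHz.
62.9 MHz mod fs = 29.5 MHz.
29.5 MHz > fs/2 = 16.7 MHz, folds to fs − 29.5 MHz = 3.9 MHz.
66.6 MHz mod fs = 33.2 MHz.
33.2 MHz > fs/2 = 16.7 MHz, folds to fs − 33.2 MHz = 0.2 MHz.
Distinct values: {0.2 MHz, 3.2 MHz, 3.9 MHz, 7.9 MHz}.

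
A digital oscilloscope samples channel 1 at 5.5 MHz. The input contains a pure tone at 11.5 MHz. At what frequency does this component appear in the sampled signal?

0.5 MHz

11.5 MHz mod fs = 0.5 MHz.
0.5 MHz ≤ fs/2 = 2.75 MHz, appears at 0.5 MHz.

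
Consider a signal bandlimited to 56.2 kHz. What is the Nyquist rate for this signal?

112.4 kHz

Nyquist rate = 2 × 56.2 kHz = 112.4 kHz.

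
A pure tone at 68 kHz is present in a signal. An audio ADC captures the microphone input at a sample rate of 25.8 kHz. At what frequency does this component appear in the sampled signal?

68 kHz mod fs = 16.4 kHz.
16.4 kHz > fs/2 = 12.9 kHz, folds to fs − 16.4 kHz = 9.4 kHz.

9.4 kHz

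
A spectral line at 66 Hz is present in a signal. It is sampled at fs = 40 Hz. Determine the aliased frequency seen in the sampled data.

14 Hz

66 Hz mod fs = 26 Hz.
26 Hz > fs/2 = 20 Hz, folds to fs − 26 Hz = 14 Hz.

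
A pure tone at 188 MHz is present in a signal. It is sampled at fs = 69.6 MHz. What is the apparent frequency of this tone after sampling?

188 MHz mod fs = 48.8 MHz.
48.8 MHz > fs/2 = 34.8 MHz, folds to fs − 48.8 MHz = 20.8 MHz.

20.8 MHz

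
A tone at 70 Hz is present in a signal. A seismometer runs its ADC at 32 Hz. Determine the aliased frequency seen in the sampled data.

70 Hz mod fs = 6 Hz.
6 Hz ≤ fs/2 = 16 Hz, appears at 6 Hz.

6 Hz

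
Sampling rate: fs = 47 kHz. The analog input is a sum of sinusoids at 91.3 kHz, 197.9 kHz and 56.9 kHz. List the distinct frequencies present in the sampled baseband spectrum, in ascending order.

fs/2 = 23.5 kHz.
91.3 kHz mod fs = 44.3 kHz.
44.3 kHz > fs/2 = 23.5 kHz, folds to fs − 44.3 kHz = 2.7 kHz.
197.9 kHz mod fs = 9.9 kHz.
9.9 kHz ≤ fs/2 = 23.5 kHz, appears at 9.9 kHz.
56.9 kHz mod fs = 9.9 kHz.
9.9 kHz ≤ fs/2 = 23.5 kHz, appears at 9.9 kHz.
Distinct values: {2.7 kHz, 9.9 kHz}.

2.7 kHz, 9.9 kHz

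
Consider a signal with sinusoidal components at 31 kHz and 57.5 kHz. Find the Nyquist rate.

115 kHz

Highest-frequency component: 57.5 kHz.
Nyquist rate = 2 × 57.5 kHz = 115 kHz.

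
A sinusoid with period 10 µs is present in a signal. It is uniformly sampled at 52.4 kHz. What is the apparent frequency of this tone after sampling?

T = 10 µs → f = 1/T = 100 kHz.
100 kHz mod fs = 47.6 kHz.
47.6 kHz > fs/2 = 26.2 kHz, folds to fs − 47.6 kHz = 4.8 kHz.

4.8 kHz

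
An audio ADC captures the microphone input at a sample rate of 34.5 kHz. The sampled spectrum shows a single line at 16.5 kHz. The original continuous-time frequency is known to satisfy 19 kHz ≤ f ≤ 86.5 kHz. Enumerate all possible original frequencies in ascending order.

51 kHz, 52.5 kHz, 85.5 kHz

Frequencies that alias to 16.5 kHz are k·fs ± 16.5 kHz for integer k ≥ 0.
k=0: 16.5 kHz.
k=1: 18 kHz, 51 kHz.
k=2: 52.5 kHz, 85.5 kHz.
k=3: 87 kHz, 120 kHz.
Within [19 kHz, 86.5 kHz]: 51 kHz, 52.5 kHz, 85.5 kHz.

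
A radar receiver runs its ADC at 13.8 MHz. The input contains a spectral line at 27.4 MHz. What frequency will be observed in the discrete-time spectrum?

27.4 MHz mod fs = 13.6 MHz.
13.6 MHz > fs/2 = 6.9 MHz, folds to fs − 13.6 MHz = 0.2 MHz.

0.2 MHz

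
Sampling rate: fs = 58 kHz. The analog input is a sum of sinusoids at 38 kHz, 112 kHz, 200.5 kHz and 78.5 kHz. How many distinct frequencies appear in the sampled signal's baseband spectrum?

fs/2 = 29 kHz.
38 kHz > fs/2 = 29 kHz, folds to fs − 38 kHz = 20 kHz.
112 kHz mod fs = 54 kHz.
54 kHz > fs/2 = 29 kHz, folds to fs − 54 kHz = 4 kHz.
200.5 kHz mod fs = 26.5 kHz.
26.5 kHz ≤ fs/2 = 29 kHz, appears at 26.5 kHz.
78.5 kHz mod fs = 20.5 kHz.
20.5 kHz ≤ fs/2 = 29 kHz, appears at 20.5 kHz.
Distinct values: {4 kHz, 20 kHz, 20.5 kHz, 26.5 kHz} → 4.

4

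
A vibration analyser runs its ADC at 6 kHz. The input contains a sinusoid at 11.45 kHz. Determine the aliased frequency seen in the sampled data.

0.55 kHz

11.45 kHz mod fs = 5.45 kHz.
5.45 kHz > fs/2 = 3 kHz, folds to fs − 5.45 kHz = 0.55 kHz.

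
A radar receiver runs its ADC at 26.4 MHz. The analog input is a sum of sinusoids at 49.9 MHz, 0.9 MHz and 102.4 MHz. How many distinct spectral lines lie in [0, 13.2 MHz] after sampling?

fs/2 = 13.2 MHz.
49.9 MHz mod fs = 23.5 MHz.
23.5 MHz > fs/2 = 13.2 MHz, folds to fs − 23.5 MHz = 2.9 MHz.
0.9 MHz ≤ fs/2 = 13.2 MHz, passes unchanged.
102.4 MHz mod fs = 23.2 MHz.
23.2 MHz > fs/2 = 13.2 MHz, folds to fs − 23.2 MHz = 3.2 MHz.
Distinct values: {0.9 MHz, 2.9 MHz, 3.2 MHz} → 3.

3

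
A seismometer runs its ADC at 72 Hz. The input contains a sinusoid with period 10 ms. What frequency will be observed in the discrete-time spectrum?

28 Hz

T = 10 ms → f = 1/T = 100 Hz.
100 Hz mod fs = 28 Hz.
28 Hz ≤ fs/2 = 36 Hz, appears at 28 Hz.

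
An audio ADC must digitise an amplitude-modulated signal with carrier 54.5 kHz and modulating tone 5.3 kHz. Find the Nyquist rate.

119.6 kHz

AM sidebands sit at fc ± fm = 49.2 kHz and 59.8 kHz.
Highest-frequency component: 59.8 kHz.
Nyquist rate = 2 × 59.8 kHz = 119.6 kHz.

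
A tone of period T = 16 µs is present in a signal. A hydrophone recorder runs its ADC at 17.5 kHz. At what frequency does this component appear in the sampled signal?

T = 16 µs → f = 1/T = 62.5 kHz.
62.5 kHz mod fs = 10 kHz.
10 kHz > fs/2 = 8.75 kHz, folds to fs − 10 kHz = 7.5 kHz.

7.5 kHz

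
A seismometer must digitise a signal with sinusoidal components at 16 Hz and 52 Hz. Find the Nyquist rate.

Highest-frequency component: 52 Hz.
Nyquist rate = 2 × 52 Hz = 104 Hz.

104 Hz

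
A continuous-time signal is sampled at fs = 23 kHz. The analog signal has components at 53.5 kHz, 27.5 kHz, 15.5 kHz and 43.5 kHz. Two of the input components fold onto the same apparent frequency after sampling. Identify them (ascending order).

fs/2 = 11.5 kHz.
53.5 kHz mod fs = 7.5 kHz.
7.5 kHz ≤ fs/2 = 11.5 kHz, appears at 7.5 kHz.
27.5 kHz mod fs = 4.5 kHz.
4.5 kHz ≤ fs/2 = 11.5 kHz, appears at 4.5 kHz.
15.5 kHz > fs/2 = 11.5 kHz, folds to fs − 15.5 kHz = 7.5 kHz.
43.5 kHz mod fs = 20.5 kHz.
20.5 kHz > fs/2 = 11.5 kHz, folds to fs − 20.5 kHz = 2.5 kHz.
15.5 kHz and 53.5 kHz both map to 7.5 kHz.

15.5 kHz, 53.5 kHz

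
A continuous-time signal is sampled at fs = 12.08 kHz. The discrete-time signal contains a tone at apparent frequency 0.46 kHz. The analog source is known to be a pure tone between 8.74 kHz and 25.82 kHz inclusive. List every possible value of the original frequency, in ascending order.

Frequencies that alias to 0.46 kHz are k·fs ± 0.46 kHz for integer k ≥ 0.
k=0: 0.46 kHz.
k=1: 11.62 kHz, 12.54 kHz.
k=2: 23.7 kHz, 24.62 kHz.
k=3: 35.78 kHz, 36.7 kHz.
Within [8.74 kHz, 25.82 kHz]: 11.62 kHz, 12.54 kHz, 23.7 kHz, 24.62 kHz.

11.62 kHz, 12.54 kHz, 23.7 kHz, 24.62 kHz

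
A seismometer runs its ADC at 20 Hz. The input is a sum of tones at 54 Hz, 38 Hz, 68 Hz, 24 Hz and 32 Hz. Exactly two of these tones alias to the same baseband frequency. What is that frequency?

fs/2 = 10 Hz.
54 Hz mod fs = 14 Hz.
14 Hz > fs/2 = 10 Hz, folds to fs − 14 Hz = 6 Hz.
38 Hz mod fs = 18 Hz.
18 Hz > fs/2 = 10 Hz, folds to fs − 18 Hz = 2 Hz.
68 Hz mod fs = 8 Hz.
8 Hz ≤ fs/2 = 10 Hz, appears at 8 Hz.
24 Hz mod fs = 4 Hz.
4 Hz ≤ fs/2 = 10 Hz, appears at 4 Hz.
32 Hz mod fs = 12 Hz.
12 Hz > fs/2 = 10 Hz, folds to fs − 12 Hz = 8 Hz.
32 Hz and 68 Hz both map to 8 Hz.

8 Hz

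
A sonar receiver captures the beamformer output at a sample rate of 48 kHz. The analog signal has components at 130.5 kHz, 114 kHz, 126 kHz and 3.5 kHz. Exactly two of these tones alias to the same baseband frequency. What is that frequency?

18 kHz

fs/2 = 24 kHz.
130.5 kHz mod fs = 34.5 kHz.
34.5 kHz > fs/2 = 24 kHz, folds to fs − 34.5 kHz = 13.5 kHz.
114 kHz mod fs = 18 kHz.
18 kHz ≤ fs/2 = 24 kHz, appears at 18 kHz.
126 kHz mod fs = 30 kHz.
30 kHz > fs/2 = 24 kHz, folds to fs − 30 kHz = 18 kHz.
3.5 kHz ≤ fs/2 = 24 kHz, passes unchanged.
114 kHz and 126 kHz both map to 18 kHz.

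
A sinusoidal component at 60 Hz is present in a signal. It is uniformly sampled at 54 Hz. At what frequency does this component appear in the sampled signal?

60 Hz mod fs = 6 Hz.
6 Hz ≤ fs/2 = 27 Hz, appears at 6 Hz.

6 Hz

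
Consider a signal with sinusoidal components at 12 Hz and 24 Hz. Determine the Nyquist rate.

Highest-frequency component: 24 Hz.
Nyquist rate = 2 × 24 Hz = 48 Hz.

48 Hz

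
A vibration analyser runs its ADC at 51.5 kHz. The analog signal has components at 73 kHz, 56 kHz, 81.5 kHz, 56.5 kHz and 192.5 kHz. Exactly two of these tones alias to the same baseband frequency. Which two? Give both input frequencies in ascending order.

fs/2 = 25.75 kHz.
73 kHz mod fs = 21.5 kHz.
21.5 kHz ≤ fs/2 = 25.75 kHz, appears at 21.5 kHz.
56 kHz mod fs = 4.5 kHz.
4.5 kHz ≤ fs/2 = 25.75 kHz, appears at 4.5 kHz.
81.5 kHz mod fs = 30 kHz.
30 kHz > fs/2 = 25.75 kHz, folds to fs − 30 kHz = 21.5 kHz.
56.5 kHz mod fs = 5 kHz.
5 kHz ≤ fs/2 = 25.75 kHz, appears at 5 kHz.
192.5 kHz mod fs = 38 kHz.
38 kHz > fs/2 = 25.75 kHz, folds to fs − 38 kHz = 13.5 kHz.
73 kHz and 81.5 kHz both map to 21.5 kHz.

73 kHz, 81.5 kHz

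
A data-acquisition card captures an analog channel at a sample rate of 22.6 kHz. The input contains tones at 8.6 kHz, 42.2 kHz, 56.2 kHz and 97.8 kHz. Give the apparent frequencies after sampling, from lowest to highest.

3 kHz, 7.4 kHz, 8.6 kHz, 11 kHz

fs/2 = 11.3 kHz.
8.6 kHz ≤ fs/2 = 11.3 kHz, passes unchanged.
42.2 kHz mod fs = 19.6 kHz.
19.6 kHz > fs/2 = 11.3 kHz, folds to fs − 19.6 kHz = 3 kHz.
56.2 kHz mod fs = 11 kHz.
11 kHz ≤ fs/2 = 11.3 kHz, appears at 11 kHz.
97.8 kHz mod fs = 7.4 kHz.
7.4 kHz ≤ fs/2 = 11.3 kHz, appears at 7.4 kHz.
Distinct values: {3 kHz, 7.4 kHz, 8.6 kHz, 11 kHz}.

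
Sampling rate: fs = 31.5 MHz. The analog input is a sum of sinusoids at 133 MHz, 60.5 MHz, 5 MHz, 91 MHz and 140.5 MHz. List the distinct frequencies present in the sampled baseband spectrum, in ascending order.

2.5 MHz, 3.5 MHz, 5 MHz, 7 MHz, 14.5 MHz

fs/2 = 15.75 MHz.
133 MHz mod fs = 7 MHz.
7 MHz ≤ fs/2 = 15.75 MHz, appears at 7 MHz.
60.5 MHz mod fs = 29 MHz.
29 MHz > fs/2 = 15.75 MHz, folds to fs − 29 MHz = 2.5 MHz.
5 MHz ≤ fs/2 = 15.75 MHz, passes unchanged.
91 MHz mod fs = 28 MHz.
28 MHz > fs/2 = 15.75 MHz, folds to fs − 28 MHz = 3.5 MHz.
140.5 MHz mod fs = 14.5 MHz.
14.5 MHz ≤ fs/2 = 15.75 MHz, appears at 14.5 MHz.
Distinct values: {2.5 MHz, 3.5 MHz, 5 MHz, 7 MHz, 14.5 MHz}.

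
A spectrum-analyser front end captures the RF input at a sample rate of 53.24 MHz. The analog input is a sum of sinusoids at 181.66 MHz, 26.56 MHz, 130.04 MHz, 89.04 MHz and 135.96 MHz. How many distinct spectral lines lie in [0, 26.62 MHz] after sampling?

fs/2 = 26.62 MHz.
181.66 MHz mod fs = 21.94 MHz.
21.94 MHz ≤ fs/2 = 26.62 MHz, appears at 21.94 MHz.
26.56 MHz ≤ fs/2 = 26.62 MHz, passes unchanged.
130.04 MHz mod fs = 23.56 MHz.
23.56 MHz ≤ fs/2 = 26.62 MHz, appears at 23.56 MHz.
89.04 MHz mod fs = 35.8 MHz.
35.8 MHz > fs/2 = 26.62 MHz, folds to fs − 35.8 MHz = 17.44 MHz.
135.96 MHz mod fs = 29.48 MHz.
29.48 MHz > fs/2 = 26.62 MHz, folds to fs − 29.48 MHz = 23.76 MHz.
Distinct values: {17.44 MHz, 21.94 MHz, 23.56 MHz, 23.76 MHz, 26.56 MHz} → 5.

5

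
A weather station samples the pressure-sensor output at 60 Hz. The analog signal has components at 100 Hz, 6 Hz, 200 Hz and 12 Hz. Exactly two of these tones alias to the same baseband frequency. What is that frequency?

20 Hz

fs/2 = 30 Hz.
100 Hz mod fs = 40 Hz.
40 Hz > fs/2 = 30 Hz, folds to fs − 40 Hz = 20 Hz.
6 Hz ≤ fs/2 = 30 Hz, passes unchanged.
200 Hz mod fs = 20 Hz.
20 Hz ≤ fs/2 = 30 Hz, appears at 20 Hz.
12 Hz ≤ fs/2 = 30 Hz, passes unchanged.
100 Hz and 200 Hz both map to 20 Hz.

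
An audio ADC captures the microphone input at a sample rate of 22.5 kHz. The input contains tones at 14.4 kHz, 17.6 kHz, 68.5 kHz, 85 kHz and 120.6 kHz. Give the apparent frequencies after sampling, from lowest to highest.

fs/2 = 11.25 kHz.
14.4 kHz > fs/2 = 11.25 kHz, folds to fs − 14.4 kHz = 8.1 kHz.
17.6 kHz > fs/2 = 11.25 kHz, folds to fs − 17.6 kHz = 4.9 kHz.
68.5 kHz mod fs = 1 kHz.
1 kHz ≤ fs/2 = 11.25 kHz, appears at 1 kHz.
85 kHz mod fs = 17.5 kHz.
17.5 kHz > fs/2 = 11.25 kHz, folds to fs − 17.5 kHz = 5 kHz.
120.6 kHz mod fs = 8.1 kHz.
8.1 kHz ≤ fs/2 = 11.25 kHz, appears at 8.1 kHz.
Distinct values: {1 kHz, 4.9 kHz, 5 kHz, 8.1 kHz}.

1 kHz, 4.9 kHz, 5 kHz, 8.1 kHz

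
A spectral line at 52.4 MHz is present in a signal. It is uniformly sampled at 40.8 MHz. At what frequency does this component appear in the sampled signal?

11.6 MHz

52.4 MHz mod fs = 11.6 MHz.
11.6 MHz ≤ fs/2 = 20.4 MHz, appears at 11.6 MHz.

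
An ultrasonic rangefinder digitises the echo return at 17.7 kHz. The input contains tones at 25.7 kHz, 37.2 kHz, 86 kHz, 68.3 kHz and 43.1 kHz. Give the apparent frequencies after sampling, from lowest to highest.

fs/2 = 8.85 kHz.
25.7 kHz mod fs = 8 kHz.
8 kHz ≤ fs/2 = 8.85 kHz, appears at 8 kHz.
37.2 kHz mod fs = 1.8 kHz.
1.8 kHz ≤ fs/2 = 8.85 kHz, appears at 1.8 kHz.
86 kHz mod fs = 15.2 kHz.
15.2 kHz > fs/2 = 8.85 kHz, folds to fs − 15.2 kHz = 2.5 kHz.
68.3 kHz mod fs = 15.2 kHz.
15.2 kHz > fs/2 = 8.85 kHz, folds to fs − 15.2 kHz = 2.5 kHz.
43.1 kHz mod fs = 7.7 kHz.
7.7 kHz ≤ fs/2 = 8.85 kHz, appears at 7.7 kHz.
Distinct values: {1.8 kHz, 2.5 kHz, 7.7 kHz, 8 kHz}.

1.8 kHz, 2.5 kHz, 7.7 kHz, 8 kHz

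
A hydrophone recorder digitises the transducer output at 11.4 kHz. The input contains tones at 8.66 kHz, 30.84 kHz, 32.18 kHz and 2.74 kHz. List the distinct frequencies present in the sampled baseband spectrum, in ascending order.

2.02 kHz, 2.74 kHz, 3.36 kHz

fs/2 = 5.7 kHz.
8.66 kHz > fs/2 = 5.7 kHz, folds to fs − 8.66 kHz = 2.74 kHz.
30.84 kHz mod fs = 8.04 kHz.
8.04 kHz > fs/2 = 5.7 kHz, folds to fs − 8.04 kHz = 3.36 kHz.
32.18 kHz mod fs = 9.38 kHz.
9.38 kHz > fs/2 = 5.7 kHz, folds to fs − 9.38 kHz = 2.02 kHz.
2.74 kHz ≤ fs/2 = 5.7 kHz, passes unchanged.
Distinct values: {2.02 kHz, 2.74 kHz, 3.36 kHz}.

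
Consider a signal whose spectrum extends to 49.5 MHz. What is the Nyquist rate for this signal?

Nyquist rate = 2 × 49.5 MHz = 99 MHz.

99 MHz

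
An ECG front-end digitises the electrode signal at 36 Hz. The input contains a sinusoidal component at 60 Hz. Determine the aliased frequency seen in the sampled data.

60 Hz mod fs = 24 Hz.
24 Hz > fs/2 = 18 Hz, folds to fs − 24 Hz = 12 Hz.

12 Hz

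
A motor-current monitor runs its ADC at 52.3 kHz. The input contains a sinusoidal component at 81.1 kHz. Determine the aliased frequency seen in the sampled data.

81.1 kHz mod fs = 28.8 kHz.
28.8 kHz > fs/2 = 26.15 kHz, folds to fs − 28.8 kHz = 23.5 kHz.

23.5 kHz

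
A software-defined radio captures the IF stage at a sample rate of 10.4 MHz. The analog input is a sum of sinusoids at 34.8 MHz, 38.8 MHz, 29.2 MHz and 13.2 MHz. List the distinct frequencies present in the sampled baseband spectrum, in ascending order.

fs/2 = 5.2 MHz.
34.8 MHz mod fs = 3.6 MHz.
3.6 MHz ≤ fs/2 = 5.2 MHz, appears at 3.6 MHz.
38.8 MHz mod fs = 7.6 MHz.
7.6 MHz > fs/2 = 5.2 MHz, folds to fs − 7.6 MHz = 2.8 MHz.
29.2 MHz mod fs = 8.4 MHz.
8.4 MHz > fs/2 = 5.2 MHz, folds to fs − 8.4 MHz = 2 MHz.
13.2 MHz mod fs = 2.8 MHz.
2.8 MHz ≤ fs/2 = 5.2 MHz, appears at 2.8 MHz.
Distinct values: {2 MHz, 2.8 MHz, 3.6 MHz}.

2 MHz, 2.8 MHz, 3.6 MHz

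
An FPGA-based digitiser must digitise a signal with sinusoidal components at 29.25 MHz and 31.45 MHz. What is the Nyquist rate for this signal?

62.9 MHz

Highest-frequency component: 31.45 MHz.
Nyquist rate = 2 × 31.45 MHz = 62.9 MHz.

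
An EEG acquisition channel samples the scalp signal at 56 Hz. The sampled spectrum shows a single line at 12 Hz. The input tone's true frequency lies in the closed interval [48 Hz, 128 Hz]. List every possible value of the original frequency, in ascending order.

Frequencies that alias to 12 Hz are k·fs ± 12 Hz for integer k ≥ 0.
k=0: 12 Hz.
k=1: 44 Hz, 68 Hz.
k=2: 100 Hz, 124 Hz.
k=3: 156 Hz, 180 Hz.
Within [48 Hz, 128 Hz]: 68 Hz, 100 Hz, 124 Hz.

68 Hz, 100 Hz, 124 Hz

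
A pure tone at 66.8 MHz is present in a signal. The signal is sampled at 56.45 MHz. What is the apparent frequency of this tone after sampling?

66.8 MHz mod fs = 10.35 MHz.
10.35 MHz ≤ fs/2 = 28.225 MHz, appears at 10.35 MHz.

10.35 MHz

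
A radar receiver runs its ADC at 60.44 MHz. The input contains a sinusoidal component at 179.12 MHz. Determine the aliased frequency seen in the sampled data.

2.2 MHz

179.12 MHz mod fs = 58.24 MHz.
58.24 MHz > fs/2 = 30.22 MHz, folds to fs − 58.24 MHz = 2.2 MHz.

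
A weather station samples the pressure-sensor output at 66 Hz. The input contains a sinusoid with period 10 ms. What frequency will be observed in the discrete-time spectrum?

32 Hz

T = 10 ms → f = 1/T = 100 Hz.
100 Hz mod fs = 34 Hz.
34 Hz > fs/2 = 33 Hz, folds to fs − 34 Hz = 32 Hz.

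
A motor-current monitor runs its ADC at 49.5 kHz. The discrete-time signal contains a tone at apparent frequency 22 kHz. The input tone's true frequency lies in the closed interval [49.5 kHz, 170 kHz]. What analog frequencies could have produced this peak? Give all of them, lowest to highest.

Frequencies that alias to 22 kHz are k·fs ± 22 kHz for integer k ≥ 0.
k=0: 22 kHz.
k=1: 27.5 kHz, 71.5 kHz.
k=2: 77 kHz, 121 kHz.
k=3: 126.5 kHz, 170.5 kHz.
k=4: 176 kHz, 220 kHz.
Within [49.5 kHz, 170 kHz]: 71.5 kHz, 77 kHz, 121 kHz, 126.5 kHz.

71.5 kHz, 77 kHz, 121 kHz, 126.5 kHz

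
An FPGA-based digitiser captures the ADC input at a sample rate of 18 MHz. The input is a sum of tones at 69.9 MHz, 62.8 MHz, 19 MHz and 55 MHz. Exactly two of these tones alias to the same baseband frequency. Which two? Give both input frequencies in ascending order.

19 MHz, 55 MHz

fs/2 = 9 MHz.
69.9 MHz mod fs = 15.9 MHz.
15.9 MHz > fs/2 = 9 MHz, folds to fs − 15.9 MHz = 2.1 MHz.
62.8 MHz mod fs = 8.8 MHz.
8.8 MHz ≤ fs/2 = 9 MHz, appears at 8.8 MHz.
19 MHz mod fs = 1 MHz.
1 MHz ≤ fs/2 = 9 MHz, appears at 1 MHz.
55 MHz mod fs = 1 MHz.
1 MHz ≤ fs/2 = 9 MHz, appears at 1 MHz.
19 MHz and 55 MHz both map to 1 MHz.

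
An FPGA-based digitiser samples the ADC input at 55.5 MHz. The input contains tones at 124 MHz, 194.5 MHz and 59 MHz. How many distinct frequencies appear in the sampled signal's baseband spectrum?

3

fs/2 = 27.75 MHz.
124 MHz mod fs = 13 MHz.
13 MHz ≤ fs/2 = 27.75 MHz, appears at 13 MHz.
194.5 MHz mod fs = 28 MHz.
28 MHz > fs/2 = 27.75 MHz, folds to fs − 28 MHz = 27.5 MHz.
59 MHz mod fs = 3.5 MHz.
3.5 MHz ≤ fs/2 = 27.75 MHz, appears at 3.5 MHz.
Distinct values: {3.5 MHz, 13 MHz, 27.5 MHz} → 3.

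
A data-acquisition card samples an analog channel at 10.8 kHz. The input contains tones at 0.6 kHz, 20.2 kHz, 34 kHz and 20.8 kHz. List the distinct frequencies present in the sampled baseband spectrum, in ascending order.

fs/2 = 5.4 kHz.
0.6 kHz ≤ fs/2 = 5.4 kHz, passes unchanged.
20.2 kHz mod fs = 9.4 kHz.
9.4 kHz > fs/2 = 5.4 kHz, folds to fs − 9.4 kHz = 1.4 kHz.
34 kHz mod fs = 1.6 kHz.
1.6 kHz ≤ fs/2 = 5.4 kHz, appears at 1.6 kHz.
20.8 kHz mod fs = 10 kHz.
10 kHz > fs/2 = 5.4 kHz, folds to fs − 10 kHz = 0.8 kHz.
Distinct values: {0.6 kHz, 0.8 kHz, 1.4 kHz, 1.6 kHz}.

0.6 kHz, 0.8 kHz, 1.4 kHz, 1.6 kHz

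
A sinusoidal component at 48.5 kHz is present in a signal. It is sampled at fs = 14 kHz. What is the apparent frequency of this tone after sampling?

6.5 kHz

48.5 kHz mod fs = 6.5 kHz.
6.5 kHz ≤ fs/2 = 7 kHz, appears at 6.5 kHz.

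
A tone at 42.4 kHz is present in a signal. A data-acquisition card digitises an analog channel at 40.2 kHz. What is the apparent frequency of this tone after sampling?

42.4 kHz mod fs = 2.2 kHz.
2.2 kHz ≤ fs/2 = 20.1 kHz, appears at 2.2 kHz.

2.2 kHz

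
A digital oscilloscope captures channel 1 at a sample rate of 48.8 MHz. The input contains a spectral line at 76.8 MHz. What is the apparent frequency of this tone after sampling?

76.8 MHz mod fs = 28 MHz.
28 MHz > fs/2 = 24.4 MHz, folds to fs − 28 MHz = 20.8 MHz.

20.8 MHz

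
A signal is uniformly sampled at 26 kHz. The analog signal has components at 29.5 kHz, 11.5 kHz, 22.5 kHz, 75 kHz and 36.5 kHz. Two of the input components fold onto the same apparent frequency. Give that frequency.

fs/2 = 13 kHz.
29.5 kHz mod fs = 3.5 kHz.
3.5 kHz ≤ fs/2 = 13 kHz, appears at 3.5 kHz.
11.5 kHz ≤ fs/2 = 13 kHz, passes unchanged.
22.5 kHz > fs/2 = 13 kHz, folds to fs − 22.5 kHz = 3.5 kHz.
75 kHz mod fs = 23 kHz.
23 kHz > fs/2 = 13 kHz, folds to fs − 23 kHz = 3 kHz.
36.5 kHz mod fs = 10.5 kHz.
10.5 kHz ≤ fs/2 = 13 kHz, appears at 10.5 kHz.
22.5 kHz and 29.5 kHz both map to 3.5 kHz.

3.5 kHz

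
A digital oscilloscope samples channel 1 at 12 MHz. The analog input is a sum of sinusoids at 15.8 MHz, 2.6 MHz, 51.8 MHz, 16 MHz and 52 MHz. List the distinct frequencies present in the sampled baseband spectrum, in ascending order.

2.6 MHz, 3.8 MHz, 4 MHz

fs/2 = 6 MHz.
15.8 MHz mod fs = 3.8 MHz.
3.8 MHz ≤ fs/2 = 6 MHz, appears at 3.8 MHz.
2.6 MHz ≤ fs/2 = 6 MHz, passes unchanged.
51.8 MHz mod fs = 3.8 MHz.
3.8 MHz ≤ fs/2 = 6 MHz, appears at 3.8 MHz.
16 MHz mod fs = 4 MHz.
4 MHz ≤ fs/2 = 6 MHz, appears at 4 MHz.
52 MHz mod fs = 4 MHz.
4 MHz ≤ fs/2 = 6 MHz, appears at 4 MHz.
Distinct values: {2.6 MHz, 3.8 MHz, 4 MHz}.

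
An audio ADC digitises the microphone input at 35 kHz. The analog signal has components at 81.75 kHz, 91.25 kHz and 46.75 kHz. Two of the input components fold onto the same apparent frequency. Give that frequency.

11.75 kHz

fs/2 = 17.5 kHz.
81.75 kHz mod fs = 11.75 kHz.
11.75 kHz ≤ fs/2 = 17.5 kHz, appears at 11.75 kHz.
91.25 kHz mod fs = 21.25 kHz.
21.25 kHz > fs/2 = 17.5 kHz, folds to fs − 21.25 kHz = 13.75 kHz.
46.75 kHz mod fs = 11.75 kHz.
11.75 kHz ≤ fs/2 = 17.5 kHz, appears at 11.75 kHz.
46.75 kHz and 81.75 kHz both map to 11.75 kHz.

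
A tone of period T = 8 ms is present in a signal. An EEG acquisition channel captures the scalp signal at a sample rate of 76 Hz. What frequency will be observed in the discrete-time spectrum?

27 Hz

T = 8 ms → f = 1/T = 125 Hz.
125 Hz mod fs = 49 Hz.
49 Hz > fs/2 = 38 Hz, folds to fs − 49 Hz = 27 Hz.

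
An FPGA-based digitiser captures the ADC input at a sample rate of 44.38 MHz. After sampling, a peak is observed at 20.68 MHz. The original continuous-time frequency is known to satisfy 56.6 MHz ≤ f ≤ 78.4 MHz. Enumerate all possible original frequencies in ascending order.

65.06 MHz, 68.08 MHz

Frequencies that alias to 20.68 MHz are k·fs ± 20.68 MHz for integer k ≥ 0.
k=0: 20.68 MHz.
k=1: 23.7 MHz, 65.06 MHz.
k=2: 68.08 MHz, 109.44 MHz.
k=3: 112.46 MHz, 153.82 MHz.
Within [56.6 MHz, 78.4 MHz]: 65.06 MHz, 68.08 MHz.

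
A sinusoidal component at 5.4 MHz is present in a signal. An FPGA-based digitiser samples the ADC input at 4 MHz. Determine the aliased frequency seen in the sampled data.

1.4 MHz

5.4 MHz mod fs = 1.4 MHz.
1.4 MHz ≤ fs/2 = 2 MHz, appears at 1.4 MHz.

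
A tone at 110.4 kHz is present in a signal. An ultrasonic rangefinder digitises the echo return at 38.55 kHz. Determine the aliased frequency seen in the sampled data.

110.4 kHz mod fs = 33.3 kHz.
33.3 kHz > fs/2 = 19.275 kHz, folds to fs − 33.3 kHz = 5.25 kHz.

5.25 kHz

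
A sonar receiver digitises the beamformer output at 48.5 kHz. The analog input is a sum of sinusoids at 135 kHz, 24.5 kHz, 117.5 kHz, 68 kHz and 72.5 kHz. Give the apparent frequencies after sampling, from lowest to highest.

fs/2 = 24.25 kHz.
135 kHz mod fs = 38 kHz.
38 kHz > fs/2 = 24.25 kHz, folds to fs − 38 kHz = 10.5 kHz.
24.5 kHz > fs/2 = 24.25 kHz, folds to fs − 24.5 kHz = 24 kHz.
117.5 kHz mod fs = 20.5 kHz.
20.5 kHz ≤ fs/2 = 24.25 kHz, appears at 20.5 kHz.
68 kHz mod fs = 19.5 kHz.
19.5 kHz ≤ fs/2 = 24.25 kHz, appears at 19.5 kHz.
72.5 kHz mod fs = 24 kHz.
24 kHz ≤ fs/2 = 24.25 kHz, appears at 24 kHz.
Distinct values: {10.5 kHz, 19.5 kHz, 20.5 kHz, 24 kHz}.

10.5 kHz, 19.5 kHz, 20.5 kHz, 24 kHz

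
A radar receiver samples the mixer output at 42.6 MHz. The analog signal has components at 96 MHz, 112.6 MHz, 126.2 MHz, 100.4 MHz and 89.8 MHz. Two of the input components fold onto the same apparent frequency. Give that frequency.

fs/2 = 21.3 MHz.
96 MHz mod fs = 10.8 MHz.
10.8 MHz ≤ fs/2 = 21.3 MHz, appears at 10.8 MHz.
112.6 MHz mod fs = 27.4 MHz.
27.4 MHz > fs/2 = 21.3 MHz, folds to fs − 27.4 MHz = 15.2 MHz.
126.2 MHz mod fs = 41 MHz.
41 MHz > fs/2 = 21.3 MHz, folds to fs − 41 MHz = 1.6 MHz.
100.4 MHz mod fs = 15.2 MHz.
15.2 MHz ≤ fs/2 = 21.3 MHz, appears at 15.2 MHz.
89.8 MHz mod fs = 4.6 MHz.
4.6 MHz ≤ fs/2 = 21.3 MHz, appears at 4.6 MHz.
100.4 MHz and 112.6 MHz both map to 15.2 MHz.

15.2 MHz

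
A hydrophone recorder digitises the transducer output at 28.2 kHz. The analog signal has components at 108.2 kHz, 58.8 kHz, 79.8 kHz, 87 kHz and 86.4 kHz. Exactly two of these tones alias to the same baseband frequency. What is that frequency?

2.4 kHz

fs/2 = 14.1 kHz.
108.2 kHz mod fs = 23.6 kHz.
23.6 kHz > fs/2 = 14.1 kHz, folds to fs − 23.6 kHz = 4.6 kHz.
58.8 kHz mod fs = 2.4 kHz.
2.4 kHz ≤ fs/2 = 14.1 kHz, appears at 2.4 kHz.
79.8 kHz mod fs = 23.4 kHz.
23.4 kHz > fs/2 = 14.1 kHz, folds to fs − 23.4 kHz = 4.8 kHz.
87 kHz mod fs = 2.4 kHz.
2.4 kHz ≤ fs/2 = 14.1 kHz, appears at 2.4 kHz.
86.4 kHz mod fs = 1.8 kHz.
1.8 kHz ≤ fs/2 = 14.1 kHz, appears at 1.8 kHz.
58.8 kHz and 87 kHz both map to 2.4 kHz.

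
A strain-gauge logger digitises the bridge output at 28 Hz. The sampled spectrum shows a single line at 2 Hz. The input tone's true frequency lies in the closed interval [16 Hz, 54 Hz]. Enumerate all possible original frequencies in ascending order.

Frequencies that alias to 2 Hz are k·fs ± 2 Hz for integer k ≥ 0.
k=0: 2 Hz.
k=1: 26 Hz, 30 Hz.
k=2: 54 Hz, 58 Hz.
k=3: 82 Hz, 86 Hz.
Within [16 Hz, 54 Hz]: 26 Hz, 30 Hz, 54 Hz.

26 Hz, 30 Hz, 54 Hz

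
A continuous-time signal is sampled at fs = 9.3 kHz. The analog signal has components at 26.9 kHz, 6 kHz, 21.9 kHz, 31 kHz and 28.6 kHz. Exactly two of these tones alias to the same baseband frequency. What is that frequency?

3.3 kHz

fs/2 = 4.65 kHz.
26.9 kHz mod fs = 8.3 kHz.
8.3 kHz > fs/2 = 4.65 kHz, folds to fs − 8.3 kHz = 1 kHz.
6 kHz > fs/2 = 4.65 kHz, folds to fs − 6 kHz = 3.3 kHz.
21.9 kHz mod fs = 3.3 kHz.
3.3 kHz ≤ fs/2 = 4.65 kHz, appears at 3.3 kHz.
31 kHz mod fs = 3.1 kHz.
3.1 kHz ≤ fs/2 = 4.65 kHz, appears at 3.1 kHz.
28.6 kHz mod fs = 0.7 kHz.
0.7 kHz ≤ fs/2 = 4.65 kHz, appears at 0.7 kHz.
6 kHz and 21.9 kHz both map to 3.3 kHz.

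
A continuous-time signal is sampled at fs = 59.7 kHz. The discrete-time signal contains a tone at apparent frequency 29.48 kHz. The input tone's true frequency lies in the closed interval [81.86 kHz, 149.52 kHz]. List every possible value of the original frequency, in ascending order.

89.18 kHz, 89.92 kHz, 148.88 kHz

Frequencies that alias to 29.48 kHz are k·fs ± 29.48 kHz for integer k ≥ 0.
k=0: 29.48 kHz.
k=1: 30.22 kHz, 89.18 kHz.
k=2: 89.92 kHz, 148.88 kHz.
k=3: 149.62 kHz, 208.58 kHz.
Within [81.86 kHz, 149.52 kHz]: 89.18 kHz, 89.92 kHz, 148.88 kHz.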